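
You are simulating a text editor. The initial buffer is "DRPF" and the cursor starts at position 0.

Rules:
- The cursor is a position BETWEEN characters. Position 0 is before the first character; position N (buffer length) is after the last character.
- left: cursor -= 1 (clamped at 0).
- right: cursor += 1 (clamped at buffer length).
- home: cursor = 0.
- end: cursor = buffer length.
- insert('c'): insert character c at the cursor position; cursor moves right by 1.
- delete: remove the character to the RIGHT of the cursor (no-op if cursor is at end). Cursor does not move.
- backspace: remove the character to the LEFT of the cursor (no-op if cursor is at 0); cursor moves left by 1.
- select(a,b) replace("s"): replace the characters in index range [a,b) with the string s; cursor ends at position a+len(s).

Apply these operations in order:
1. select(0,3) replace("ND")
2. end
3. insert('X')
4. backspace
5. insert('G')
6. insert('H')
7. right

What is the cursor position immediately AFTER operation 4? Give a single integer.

Answer: 3

Derivation:
After op 1 (select(0,3) replace("ND")): buf='NDF' cursor=2
After op 2 (end): buf='NDF' cursor=3
After op 3 (insert('X')): buf='NDFX' cursor=4
After op 4 (backspace): buf='NDF' cursor=3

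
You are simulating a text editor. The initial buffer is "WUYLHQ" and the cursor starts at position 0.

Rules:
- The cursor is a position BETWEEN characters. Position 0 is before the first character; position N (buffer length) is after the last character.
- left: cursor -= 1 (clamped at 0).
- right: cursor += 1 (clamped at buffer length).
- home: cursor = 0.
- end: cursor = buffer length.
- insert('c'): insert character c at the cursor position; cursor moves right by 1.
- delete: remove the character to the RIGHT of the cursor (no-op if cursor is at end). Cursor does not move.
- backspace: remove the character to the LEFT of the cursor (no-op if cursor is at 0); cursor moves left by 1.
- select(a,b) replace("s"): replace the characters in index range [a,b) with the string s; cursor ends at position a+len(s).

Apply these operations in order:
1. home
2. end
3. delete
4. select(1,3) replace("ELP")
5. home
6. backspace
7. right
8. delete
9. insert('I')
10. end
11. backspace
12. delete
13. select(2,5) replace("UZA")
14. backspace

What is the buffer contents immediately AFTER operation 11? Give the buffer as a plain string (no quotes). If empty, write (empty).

After op 1 (home): buf='WUYLHQ' cursor=0
After op 2 (end): buf='WUYLHQ' cursor=6
After op 3 (delete): buf='WUYLHQ' cursor=6
After op 4 (select(1,3) replace("ELP")): buf='WELPLHQ' cursor=4
After op 5 (home): buf='WELPLHQ' cursor=0
After op 6 (backspace): buf='WELPLHQ' cursor=0
After op 7 (right): buf='WELPLHQ' cursor=1
After op 8 (delete): buf='WLPLHQ' cursor=1
After op 9 (insert('I')): buf='WILPLHQ' cursor=2
After op 10 (end): buf='WILPLHQ' cursor=7
After op 11 (backspace): buf='WILPLH' cursor=6

Answer: WILPLH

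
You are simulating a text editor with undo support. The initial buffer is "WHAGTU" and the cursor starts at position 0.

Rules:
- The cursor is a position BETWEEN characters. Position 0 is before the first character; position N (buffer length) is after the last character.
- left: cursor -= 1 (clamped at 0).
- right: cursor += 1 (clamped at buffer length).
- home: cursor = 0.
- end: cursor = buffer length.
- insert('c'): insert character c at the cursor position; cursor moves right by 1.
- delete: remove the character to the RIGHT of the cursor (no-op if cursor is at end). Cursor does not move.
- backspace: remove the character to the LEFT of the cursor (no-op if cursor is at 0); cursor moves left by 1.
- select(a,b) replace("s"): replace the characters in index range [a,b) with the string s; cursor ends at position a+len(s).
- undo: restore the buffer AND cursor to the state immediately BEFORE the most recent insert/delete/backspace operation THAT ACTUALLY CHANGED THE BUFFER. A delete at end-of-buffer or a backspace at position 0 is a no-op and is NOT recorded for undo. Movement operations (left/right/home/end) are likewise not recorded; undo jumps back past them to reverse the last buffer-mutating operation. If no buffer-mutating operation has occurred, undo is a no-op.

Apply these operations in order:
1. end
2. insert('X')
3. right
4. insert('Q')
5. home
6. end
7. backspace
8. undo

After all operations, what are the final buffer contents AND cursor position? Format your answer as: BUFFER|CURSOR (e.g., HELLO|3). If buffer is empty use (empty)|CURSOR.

Answer: WHAGTUXQ|8

Derivation:
After op 1 (end): buf='WHAGTU' cursor=6
After op 2 (insert('X')): buf='WHAGTUX' cursor=7
After op 3 (right): buf='WHAGTUX' cursor=7
After op 4 (insert('Q')): buf='WHAGTUXQ' cursor=8
After op 5 (home): buf='WHAGTUXQ' cursor=0
After op 6 (end): buf='WHAGTUXQ' cursor=8
After op 7 (backspace): buf='WHAGTUX' cursor=7
After op 8 (undo): buf='WHAGTUXQ' cursor=8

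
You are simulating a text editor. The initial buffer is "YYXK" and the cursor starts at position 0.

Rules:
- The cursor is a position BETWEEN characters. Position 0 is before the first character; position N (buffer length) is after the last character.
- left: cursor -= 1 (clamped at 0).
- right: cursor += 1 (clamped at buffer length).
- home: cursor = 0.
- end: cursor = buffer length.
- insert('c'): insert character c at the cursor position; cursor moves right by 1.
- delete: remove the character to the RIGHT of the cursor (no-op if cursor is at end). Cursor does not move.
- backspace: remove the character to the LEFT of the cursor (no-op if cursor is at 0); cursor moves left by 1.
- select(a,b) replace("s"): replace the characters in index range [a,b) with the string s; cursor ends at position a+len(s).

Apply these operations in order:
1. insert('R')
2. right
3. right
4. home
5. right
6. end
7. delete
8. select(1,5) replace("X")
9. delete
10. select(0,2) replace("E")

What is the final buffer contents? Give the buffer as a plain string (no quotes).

Answer: E

Derivation:
After op 1 (insert('R')): buf='RYYXK' cursor=1
After op 2 (right): buf='RYYXK' cursor=2
After op 3 (right): buf='RYYXK' cursor=3
After op 4 (home): buf='RYYXK' cursor=0
After op 5 (right): buf='RYYXK' cursor=1
After op 6 (end): buf='RYYXK' cursor=5
After op 7 (delete): buf='RYYXK' cursor=5
After op 8 (select(1,5) replace("X")): buf='RX' cursor=2
After op 9 (delete): buf='RX' cursor=2
After op 10 (select(0,2) replace("E")): buf='E' cursor=1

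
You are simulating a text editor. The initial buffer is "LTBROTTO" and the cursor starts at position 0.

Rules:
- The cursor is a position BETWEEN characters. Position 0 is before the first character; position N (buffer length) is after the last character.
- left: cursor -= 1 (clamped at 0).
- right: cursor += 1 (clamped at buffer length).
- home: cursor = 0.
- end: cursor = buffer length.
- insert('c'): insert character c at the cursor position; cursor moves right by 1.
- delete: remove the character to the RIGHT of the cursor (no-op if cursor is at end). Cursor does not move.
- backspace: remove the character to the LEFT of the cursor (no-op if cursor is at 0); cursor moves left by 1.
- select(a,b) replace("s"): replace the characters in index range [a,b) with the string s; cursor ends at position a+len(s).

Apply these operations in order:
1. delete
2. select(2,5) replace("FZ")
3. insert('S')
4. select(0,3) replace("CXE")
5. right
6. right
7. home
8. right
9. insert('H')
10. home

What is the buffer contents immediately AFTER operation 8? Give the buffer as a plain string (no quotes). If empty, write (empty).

After op 1 (delete): buf='TBROTTO' cursor=0
After op 2 (select(2,5) replace("FZ")): buf='TBFZTO' cursor=4
After op 3 (insert('S')): buf='TBFZSTO' cursor=5
After op 4 (select(0,3) replace("CXE")): buf='CXEZSTO' cursor=3
After op 5 (right): buf='CXEZSTO' cursor=4
After op 6 (right): buf='CXEZSTO' cursor=5
After op 7 (home): buf='CXEZSTO' cursor=0
After op 8 (right): buf='CXEZSTO' cursor=1

Answer: CXEZSTO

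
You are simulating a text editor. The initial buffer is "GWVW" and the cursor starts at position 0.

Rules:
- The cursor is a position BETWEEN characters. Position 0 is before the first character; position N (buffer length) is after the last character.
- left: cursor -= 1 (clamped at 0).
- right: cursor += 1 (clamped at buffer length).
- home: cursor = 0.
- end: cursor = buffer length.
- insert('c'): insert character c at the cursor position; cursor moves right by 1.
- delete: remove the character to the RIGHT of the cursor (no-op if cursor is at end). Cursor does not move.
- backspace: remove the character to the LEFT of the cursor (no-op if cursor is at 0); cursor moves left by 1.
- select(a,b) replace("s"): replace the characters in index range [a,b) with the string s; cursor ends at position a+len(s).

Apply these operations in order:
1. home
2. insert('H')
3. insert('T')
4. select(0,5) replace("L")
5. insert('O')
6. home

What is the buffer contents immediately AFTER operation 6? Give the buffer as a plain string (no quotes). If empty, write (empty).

Answer: LOW

Derivation:
After op 1 (home): buf='GWVW' cursor=0
After op 2 (insert('H')): buf='HGWVW' cursor=1
After op 3 (insert('T')): buf='HTGWVW' cursor=2
After op 4 (select(0,5) replace("L")): buf='LW' cursor=1
After op 5 (insert('O')): buf='LOW' cursor=2
After op 6 (home): buf='LOW' cursor=0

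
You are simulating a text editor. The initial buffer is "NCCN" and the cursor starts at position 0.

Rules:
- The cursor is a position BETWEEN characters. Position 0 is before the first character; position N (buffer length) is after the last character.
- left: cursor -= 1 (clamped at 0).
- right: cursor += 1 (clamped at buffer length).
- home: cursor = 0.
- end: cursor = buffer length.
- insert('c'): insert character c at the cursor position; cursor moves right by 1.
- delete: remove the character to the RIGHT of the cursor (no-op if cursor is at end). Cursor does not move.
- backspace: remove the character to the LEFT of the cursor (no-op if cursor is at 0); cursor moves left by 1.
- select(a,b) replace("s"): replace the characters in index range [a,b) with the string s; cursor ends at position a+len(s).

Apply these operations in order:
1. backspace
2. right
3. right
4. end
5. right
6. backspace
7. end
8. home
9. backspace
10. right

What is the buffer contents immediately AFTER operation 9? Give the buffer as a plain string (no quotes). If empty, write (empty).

Answer: NCC

Derivation:
After op 1 (backspace): buf='NCCN' cursor=0
After op 2 (right): buf='NCCN' cursor=1
After op 3 (right): buf='NCCN' cursor=2
After op 4 (end): buf='NCCN' cursor=4
After op 5 (right): buf='NCCN' cursor=4
After op 6 (backspace): buf='NCC' cursor=3
After op 7 (end): buf='NCC' cursor=3
After op 8 (home): buf='NCC' cursor=0
After op 9 (backspace): buf='NCC' cursor=0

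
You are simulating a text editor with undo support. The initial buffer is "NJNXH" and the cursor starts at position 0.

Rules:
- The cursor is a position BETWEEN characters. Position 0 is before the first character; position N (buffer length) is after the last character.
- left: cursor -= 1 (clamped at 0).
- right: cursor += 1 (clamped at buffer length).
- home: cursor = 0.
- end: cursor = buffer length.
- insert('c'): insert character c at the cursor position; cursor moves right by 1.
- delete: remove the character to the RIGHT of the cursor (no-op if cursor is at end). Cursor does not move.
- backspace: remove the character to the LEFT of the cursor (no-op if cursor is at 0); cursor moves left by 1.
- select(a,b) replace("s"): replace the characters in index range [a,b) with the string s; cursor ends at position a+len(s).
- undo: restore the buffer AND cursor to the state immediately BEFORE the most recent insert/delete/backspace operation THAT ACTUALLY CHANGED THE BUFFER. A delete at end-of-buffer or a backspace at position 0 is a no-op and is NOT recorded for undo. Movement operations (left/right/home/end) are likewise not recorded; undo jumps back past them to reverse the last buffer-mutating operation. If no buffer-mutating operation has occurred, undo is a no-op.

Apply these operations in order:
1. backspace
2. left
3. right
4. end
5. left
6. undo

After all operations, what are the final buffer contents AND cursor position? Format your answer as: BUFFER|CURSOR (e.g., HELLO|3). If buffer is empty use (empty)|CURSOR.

After op 1 (backspace): buf='NJNXH' cursor=0
After op 2 (left): buf='NJNXH' cursor=0
After op 3 (right): buf='NJNXH' cursor=1
After op 4 (end): buf='NJNXH' cursor=5
After op 5 (left): buf='NJNXH' cursor=4
After op 6 (undo): buf='NJNXH' cursor=4

Answer: NJNXH|4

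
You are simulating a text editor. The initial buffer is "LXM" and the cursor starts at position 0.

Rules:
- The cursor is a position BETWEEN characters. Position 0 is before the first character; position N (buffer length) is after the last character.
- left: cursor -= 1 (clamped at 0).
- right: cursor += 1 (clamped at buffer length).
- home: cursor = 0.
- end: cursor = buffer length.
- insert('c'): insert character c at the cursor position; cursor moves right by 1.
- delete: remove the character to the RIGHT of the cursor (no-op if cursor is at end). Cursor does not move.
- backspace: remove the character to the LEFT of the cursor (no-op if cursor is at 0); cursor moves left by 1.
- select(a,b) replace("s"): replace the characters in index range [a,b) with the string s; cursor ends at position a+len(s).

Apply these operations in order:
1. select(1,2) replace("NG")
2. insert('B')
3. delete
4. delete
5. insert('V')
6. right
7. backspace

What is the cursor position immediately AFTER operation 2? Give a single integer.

Answer: 4

Derivation:
After op 1 (select(1,2) replace("NG")): buf='LNGM' cursor=3
After op 2 (insert('B')): buf='LNGBM' cursor=4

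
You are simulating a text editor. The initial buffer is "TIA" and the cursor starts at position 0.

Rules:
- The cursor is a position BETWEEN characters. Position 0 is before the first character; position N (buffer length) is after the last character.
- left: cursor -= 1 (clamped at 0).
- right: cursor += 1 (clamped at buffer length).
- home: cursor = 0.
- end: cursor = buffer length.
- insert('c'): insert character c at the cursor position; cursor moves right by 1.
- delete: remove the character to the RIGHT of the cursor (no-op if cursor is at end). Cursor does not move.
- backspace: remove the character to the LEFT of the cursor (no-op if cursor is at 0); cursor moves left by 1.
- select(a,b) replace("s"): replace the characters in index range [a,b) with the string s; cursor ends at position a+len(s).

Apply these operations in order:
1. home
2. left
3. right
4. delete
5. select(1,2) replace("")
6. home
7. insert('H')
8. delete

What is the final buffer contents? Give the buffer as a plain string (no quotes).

Answer: H

Derivation:
After op 1 (home): buf='TIA' cursor=0
After op 2 (left): buf='TIA' cursor=0
After op 3 (right): buf='TIA' cursor=1
After op 4 (delete): buf='TA' cursor=1
After op 5 (select(1,2) replace("")): buf='T' cursor=1
After op 6 (home): buf='T' cursor=0
After op 7 (insert('H')): buf='HT' cursor=1
After op 8 (delete): buf='H' cursor=1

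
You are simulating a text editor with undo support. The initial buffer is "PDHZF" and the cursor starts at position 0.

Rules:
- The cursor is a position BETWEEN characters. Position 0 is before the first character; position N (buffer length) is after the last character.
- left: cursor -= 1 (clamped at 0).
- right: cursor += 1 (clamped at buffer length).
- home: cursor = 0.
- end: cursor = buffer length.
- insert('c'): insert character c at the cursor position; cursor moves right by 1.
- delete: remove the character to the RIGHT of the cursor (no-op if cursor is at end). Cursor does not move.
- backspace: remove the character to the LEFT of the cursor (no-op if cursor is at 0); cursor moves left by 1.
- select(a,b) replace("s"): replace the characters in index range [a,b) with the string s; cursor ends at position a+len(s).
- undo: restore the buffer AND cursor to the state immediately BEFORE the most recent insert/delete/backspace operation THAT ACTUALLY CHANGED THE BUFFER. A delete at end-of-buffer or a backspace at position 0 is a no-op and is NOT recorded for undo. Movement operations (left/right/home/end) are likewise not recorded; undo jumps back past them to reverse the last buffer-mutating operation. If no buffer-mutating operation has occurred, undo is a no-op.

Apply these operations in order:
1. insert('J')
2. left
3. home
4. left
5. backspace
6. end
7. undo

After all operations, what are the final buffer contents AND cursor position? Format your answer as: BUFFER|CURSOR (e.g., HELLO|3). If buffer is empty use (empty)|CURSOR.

Answer: PDHZF|0

Derivation:
After op 1 (insert('J')): buf='JPDHZF' cursor=1
After op 2 (left): buf='JPDHZF' cursor=0
After op 3 (home): buf='JPDHZF' cursor=0
After op 4 (left): buf='JPDHZF' cursor=0
After op 5 (backspace): buf='JPDHZF' cursor=0
After op 6 (end): buf='JPDHZF' cursor=6
After op 7 (undo): buf='PDHZF' cursor=0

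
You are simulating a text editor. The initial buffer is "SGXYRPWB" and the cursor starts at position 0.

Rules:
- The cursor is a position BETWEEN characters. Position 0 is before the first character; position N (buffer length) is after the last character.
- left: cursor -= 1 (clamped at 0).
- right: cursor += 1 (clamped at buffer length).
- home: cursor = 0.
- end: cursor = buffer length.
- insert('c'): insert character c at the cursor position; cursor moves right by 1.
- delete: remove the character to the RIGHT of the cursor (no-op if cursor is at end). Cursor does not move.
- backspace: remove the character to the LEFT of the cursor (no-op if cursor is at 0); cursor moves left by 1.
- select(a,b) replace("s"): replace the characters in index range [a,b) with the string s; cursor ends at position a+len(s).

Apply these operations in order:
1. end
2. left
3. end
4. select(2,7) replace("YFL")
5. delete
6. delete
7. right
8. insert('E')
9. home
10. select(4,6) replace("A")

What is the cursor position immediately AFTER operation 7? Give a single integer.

Answer: 5

Derivation:
After op 1 (end): buf='SGXYRPWB' cursor=8
After op 2 (left): buf='SGXYRPWB' cursor=7
After op 3 (end): buf='SGXYRPWB' cursor=8
After op 4 (select(2,7) replace("YFL")): buf='SGYFLB' cursor=5
After op 5 (delete): buf='SGYFL' cursor=5
After op 6 (delete): buf='SGYFL' cursor=5
After op 7 (right): buf='SGYFL' cursor=5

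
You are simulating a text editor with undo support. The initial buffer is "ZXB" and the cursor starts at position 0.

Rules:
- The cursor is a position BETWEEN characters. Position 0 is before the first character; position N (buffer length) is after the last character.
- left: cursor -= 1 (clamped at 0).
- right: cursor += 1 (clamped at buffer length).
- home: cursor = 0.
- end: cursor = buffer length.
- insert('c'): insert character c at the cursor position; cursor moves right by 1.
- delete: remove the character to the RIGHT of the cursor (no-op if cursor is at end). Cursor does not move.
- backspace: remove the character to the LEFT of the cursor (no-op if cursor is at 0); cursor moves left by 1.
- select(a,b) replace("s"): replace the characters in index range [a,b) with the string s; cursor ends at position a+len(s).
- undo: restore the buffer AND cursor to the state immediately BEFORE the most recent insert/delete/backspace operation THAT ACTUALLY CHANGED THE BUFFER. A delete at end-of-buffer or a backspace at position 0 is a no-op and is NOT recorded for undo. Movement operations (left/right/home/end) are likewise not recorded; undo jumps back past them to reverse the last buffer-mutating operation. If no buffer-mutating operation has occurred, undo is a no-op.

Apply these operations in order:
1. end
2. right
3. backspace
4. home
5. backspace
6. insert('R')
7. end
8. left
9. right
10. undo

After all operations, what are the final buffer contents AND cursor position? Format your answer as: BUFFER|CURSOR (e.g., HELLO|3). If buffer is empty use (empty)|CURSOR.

Answer: ZX|0

Derivation:
After op 1 (end): buf='ZXB' cursor=3
After op 2 (right): buf='ZXB' cursor=3
After op 3 (backspace): buf='ZX' cursor=2
After op 4 (home): buf='ZX' cursor=0
After op 5 (backspace): buf='ZX' cursor=0
After op 6 (insert('R')): buf='RZX' cursor=1
After op 7 (end): buf='RZX' cursor=3
After op 8 (left): buf='RZX' cursor=2
After op 9 (right): buf='RZX' cursor=3
After op 10 (undo): buf='ZX' cursor=0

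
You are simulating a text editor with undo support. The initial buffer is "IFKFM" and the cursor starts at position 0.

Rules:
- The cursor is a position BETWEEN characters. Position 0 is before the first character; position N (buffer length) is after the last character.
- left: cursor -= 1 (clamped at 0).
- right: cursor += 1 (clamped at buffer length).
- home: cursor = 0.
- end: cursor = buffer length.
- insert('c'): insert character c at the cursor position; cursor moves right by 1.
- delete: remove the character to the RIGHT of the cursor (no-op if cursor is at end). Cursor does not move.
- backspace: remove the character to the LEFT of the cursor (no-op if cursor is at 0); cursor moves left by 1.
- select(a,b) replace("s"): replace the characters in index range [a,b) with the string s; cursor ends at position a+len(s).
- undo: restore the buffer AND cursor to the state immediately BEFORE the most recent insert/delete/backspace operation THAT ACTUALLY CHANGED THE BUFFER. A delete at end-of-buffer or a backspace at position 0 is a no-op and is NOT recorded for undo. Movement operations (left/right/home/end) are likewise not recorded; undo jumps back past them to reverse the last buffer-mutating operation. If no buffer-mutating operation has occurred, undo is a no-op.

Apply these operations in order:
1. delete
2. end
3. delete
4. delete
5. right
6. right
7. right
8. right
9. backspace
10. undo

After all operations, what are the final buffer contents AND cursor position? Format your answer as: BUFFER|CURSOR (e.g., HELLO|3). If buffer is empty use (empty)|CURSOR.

Answer: FKFM|4

Derivation:
After op 1 (delete): buf='FKFM' cursor=0
After op 2 (end): buf='FKFM' cursor=4
After op 3 (delete): buf='FKFM' cursor=4
After op 4 (delete): buf='FKFM' cursor=4
After op 5 (right): buf='FKFM' cursor=4
After op 6 (right): buf='FKFM' cursor=4
After op 7 (right): buf='FKFM' cursor=4
After op 8 (right): buf='FKFM' cursor=4
After op 9 (backspace): buf='FKF' cursor=3
After op 10 (undo): buf='FKFM' cursor=4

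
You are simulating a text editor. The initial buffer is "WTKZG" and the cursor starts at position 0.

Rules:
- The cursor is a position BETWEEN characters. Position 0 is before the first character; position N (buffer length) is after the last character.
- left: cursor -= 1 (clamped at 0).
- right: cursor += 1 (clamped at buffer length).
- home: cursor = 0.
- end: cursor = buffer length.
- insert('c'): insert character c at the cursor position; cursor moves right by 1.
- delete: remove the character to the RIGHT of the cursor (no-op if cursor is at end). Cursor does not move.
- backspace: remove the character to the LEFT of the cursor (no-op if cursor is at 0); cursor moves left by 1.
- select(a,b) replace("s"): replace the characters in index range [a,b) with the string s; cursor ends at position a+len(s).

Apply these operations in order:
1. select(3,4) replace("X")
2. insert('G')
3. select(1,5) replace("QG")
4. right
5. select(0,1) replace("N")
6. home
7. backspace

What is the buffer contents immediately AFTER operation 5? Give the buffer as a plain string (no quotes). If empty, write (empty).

After op 1 (select(3,4) replace("X")): buf='WTKXG' cursor=4
After op 2 (insert('G')): buf='WTKXGG' cursor=5
After op 3 (select(1,5) replace("QG")): buf='WQGG' cursor=3
After op 4 (right): buf='WQGG' cursor=4
After op 5 (select(0,1) replace("N")): buf='NQGG' cursor=1

Answer: NQGG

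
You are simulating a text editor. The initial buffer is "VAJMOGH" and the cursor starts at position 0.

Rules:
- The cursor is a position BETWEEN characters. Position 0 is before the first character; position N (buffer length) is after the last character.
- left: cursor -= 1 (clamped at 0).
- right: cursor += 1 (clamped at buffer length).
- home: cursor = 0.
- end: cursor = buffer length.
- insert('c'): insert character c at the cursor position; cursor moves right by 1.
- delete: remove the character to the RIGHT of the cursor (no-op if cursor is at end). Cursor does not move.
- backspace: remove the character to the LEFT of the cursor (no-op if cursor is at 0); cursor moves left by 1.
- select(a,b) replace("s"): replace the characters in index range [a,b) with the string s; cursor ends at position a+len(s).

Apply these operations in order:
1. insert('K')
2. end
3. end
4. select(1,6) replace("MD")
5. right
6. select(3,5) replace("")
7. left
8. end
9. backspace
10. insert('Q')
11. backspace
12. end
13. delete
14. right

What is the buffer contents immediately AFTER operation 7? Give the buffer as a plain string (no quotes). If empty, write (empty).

After op 1 (insert('K')): buf='KVAJMOGH' cursor=1
After op 2 (end): buf='KVAJMOGH' cursor=8
After op 3 (end): buf='KVAJMOGH' cursor=8
After op 4 (select(1,6) replace("MD")): buf='KMDGH' cursor=3
After op 5 (right): buf='KMDGH' cursor=4
After op 6 (select(3,5) replace("")): buf='KMD' cursor=3
After op 7 (left): buf='KMD' cursor=2

Answer: KMD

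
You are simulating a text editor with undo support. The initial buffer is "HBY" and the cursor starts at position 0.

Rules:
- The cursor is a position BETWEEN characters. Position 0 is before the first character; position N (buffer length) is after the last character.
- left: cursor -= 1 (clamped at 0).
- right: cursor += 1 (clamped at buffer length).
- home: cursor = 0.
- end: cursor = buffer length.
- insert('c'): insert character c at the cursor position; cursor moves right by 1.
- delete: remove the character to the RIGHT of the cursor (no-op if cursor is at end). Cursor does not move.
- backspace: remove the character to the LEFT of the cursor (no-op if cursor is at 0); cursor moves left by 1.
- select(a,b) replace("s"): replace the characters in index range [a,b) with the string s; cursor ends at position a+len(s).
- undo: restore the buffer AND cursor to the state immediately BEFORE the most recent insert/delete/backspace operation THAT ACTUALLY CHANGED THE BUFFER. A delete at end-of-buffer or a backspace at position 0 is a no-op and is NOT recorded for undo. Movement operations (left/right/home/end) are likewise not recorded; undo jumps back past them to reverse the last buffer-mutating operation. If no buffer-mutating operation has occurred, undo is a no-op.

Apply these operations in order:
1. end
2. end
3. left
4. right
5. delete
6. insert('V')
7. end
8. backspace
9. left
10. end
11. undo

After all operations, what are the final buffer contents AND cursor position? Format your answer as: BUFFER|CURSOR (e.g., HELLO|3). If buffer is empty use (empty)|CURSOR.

Answer: HBYV|4

Derivation:
After op 1 (end): buf='HBY' cursor=3
After op 2 (end): buf='HBY' cursor=3
After op 3 (left): buf='HBY' cursor=2
After op 4 (right): buf='HBY' cursor=3
After op 5 (delete): buf='HBY' cursor=3
After op 6 (insert('V')): buf='HBYV' cursor=4
After op 7 (end): buf='HBYV' cursor=4
After op 8 (backspace): buf='HBY' cursor=3
After op 9 (left): buf='HBY' cursor=2
After op 10 (end): buf='HBY' cursor=3
After op 11 (undo): buf='HBYV' cursor=4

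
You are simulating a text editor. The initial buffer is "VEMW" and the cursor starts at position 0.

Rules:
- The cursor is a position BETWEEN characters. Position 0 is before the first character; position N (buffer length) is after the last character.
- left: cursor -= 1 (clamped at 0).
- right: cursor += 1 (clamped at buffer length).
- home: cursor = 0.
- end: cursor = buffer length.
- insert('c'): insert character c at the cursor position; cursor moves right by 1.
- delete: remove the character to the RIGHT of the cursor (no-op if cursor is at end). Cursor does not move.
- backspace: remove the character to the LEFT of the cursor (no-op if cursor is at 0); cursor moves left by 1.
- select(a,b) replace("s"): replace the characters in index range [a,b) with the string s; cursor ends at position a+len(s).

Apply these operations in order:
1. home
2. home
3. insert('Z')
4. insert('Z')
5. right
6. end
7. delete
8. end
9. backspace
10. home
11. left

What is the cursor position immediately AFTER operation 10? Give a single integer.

After op 1 (home): buf='VEMW' cursor=0
After op 2 (home): buf='VEMW' cursor=0
After op 3 (insert('Z')): buf='ZVEMW' cursor=1
After op 4 (insert('Z')): buf='ZZVEMW' cursor=2
After op 5 (right): buf='ZZVEMW' cursor=3
After op 6 (end): buf='ZZVEMW' cursor=6
After op 7 (delete): buf='ZZVEMW' cursor=6
After op 8 (end): buf='ZZVEMW' cursor=6
After op 9 (backspace): buf='ZZVEM' cursor=5
After op 10 (home): buf='ZZVEM' cursor=0

Answer: 0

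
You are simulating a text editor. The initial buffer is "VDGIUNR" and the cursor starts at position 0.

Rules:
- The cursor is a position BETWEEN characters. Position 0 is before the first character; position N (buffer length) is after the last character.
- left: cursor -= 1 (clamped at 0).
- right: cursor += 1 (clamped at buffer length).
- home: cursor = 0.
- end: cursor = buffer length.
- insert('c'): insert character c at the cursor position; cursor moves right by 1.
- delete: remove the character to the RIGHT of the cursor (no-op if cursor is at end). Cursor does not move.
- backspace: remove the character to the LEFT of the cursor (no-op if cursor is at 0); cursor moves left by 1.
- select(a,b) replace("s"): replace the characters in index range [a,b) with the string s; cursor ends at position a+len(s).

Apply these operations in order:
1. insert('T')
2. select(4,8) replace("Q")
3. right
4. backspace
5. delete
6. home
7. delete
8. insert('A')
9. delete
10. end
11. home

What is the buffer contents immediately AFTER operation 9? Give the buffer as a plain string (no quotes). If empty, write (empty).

Answer: ADG

Derivation:
After op 1 (insert('T')): buf='TVDGIUNR' cursor=1
After op 2 (select(4,8) replace("Q")): buf='TVDGQ' cursor=5
After op 3 (right): buf='TVDGQ' cursor=5
After op 4 (backspace): buf='TVDG' cursor=4
After op 5 (delete): buf='TVDG' cursor=4
After op 6 (home): buf='TVDG' cursor=0
After op 7 (delete): buf='VDG' cursor=0
After op 8 (insert('A')): buf='AVDG' cursor=1
After op 9 (delete): buf='ADG' cursor=1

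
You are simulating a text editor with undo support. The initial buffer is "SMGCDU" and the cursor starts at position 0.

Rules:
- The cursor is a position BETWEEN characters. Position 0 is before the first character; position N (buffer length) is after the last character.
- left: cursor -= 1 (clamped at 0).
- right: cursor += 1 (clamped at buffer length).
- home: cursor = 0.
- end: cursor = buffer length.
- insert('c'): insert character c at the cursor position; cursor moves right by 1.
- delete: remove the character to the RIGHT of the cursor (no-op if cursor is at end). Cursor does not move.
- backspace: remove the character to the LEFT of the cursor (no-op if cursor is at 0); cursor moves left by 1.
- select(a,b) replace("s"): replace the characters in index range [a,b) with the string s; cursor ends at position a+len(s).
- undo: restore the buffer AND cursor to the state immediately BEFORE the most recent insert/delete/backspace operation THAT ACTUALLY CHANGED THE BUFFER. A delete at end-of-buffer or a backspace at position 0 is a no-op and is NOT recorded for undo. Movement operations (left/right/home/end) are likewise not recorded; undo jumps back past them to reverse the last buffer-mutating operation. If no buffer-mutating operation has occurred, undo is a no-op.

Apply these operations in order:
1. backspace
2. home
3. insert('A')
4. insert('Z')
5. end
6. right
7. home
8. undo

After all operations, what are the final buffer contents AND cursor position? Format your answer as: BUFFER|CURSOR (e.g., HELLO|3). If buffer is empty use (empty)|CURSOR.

Answer: ASMGCDU|1

Derivation:
After op 1 (backspace): buf='SMGCDU' cursor=0
After op 2 (home): buf='SMGCDU' cursor=0
After op 3 (insert('A')): buf='ASMGCDU' cursor=1
After op 4 (insert('Z')): buf='AZSMGCDU' cursor=2
After op 5 (end): buf='AZSMGCDU' cursor=8
After op 6 (right): buf='AZSMGCDU' cursor=8
After op 7 (home): buf='AZSMGCDU' cursor=0
After op 8 (undo): buf='ASMGCDU' cursor=1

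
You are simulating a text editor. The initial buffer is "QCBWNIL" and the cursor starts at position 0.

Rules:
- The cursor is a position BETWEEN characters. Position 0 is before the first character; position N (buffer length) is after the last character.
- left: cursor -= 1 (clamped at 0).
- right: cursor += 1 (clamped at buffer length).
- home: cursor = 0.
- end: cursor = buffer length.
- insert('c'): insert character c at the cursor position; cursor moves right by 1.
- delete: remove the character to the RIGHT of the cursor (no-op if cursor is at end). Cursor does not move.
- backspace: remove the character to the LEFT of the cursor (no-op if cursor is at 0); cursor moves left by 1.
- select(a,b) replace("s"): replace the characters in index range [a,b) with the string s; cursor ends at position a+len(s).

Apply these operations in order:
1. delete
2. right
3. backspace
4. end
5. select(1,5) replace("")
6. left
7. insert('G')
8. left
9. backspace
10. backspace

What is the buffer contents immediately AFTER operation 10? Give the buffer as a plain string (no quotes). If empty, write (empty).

After op 1 (delete): buf='CBWNIL' cursor=0
After op 2 (right): buf='CBWNIL' cursor=1
After op 3 (backspace): buf='BWNIL' cursor=0
After op 4 (end): buf='BWNIL' cursor=5
After op 5 (select(1,5) replace("")): buf='B' cursor=1
After op 6 (left): buf='B' cursor=0
After op 7 (insert('G')): buf='GB' cursor=1
After op 8 (left): buf='GB' cursor=0
After op 9 (backspace): buf='GB' cursor=0
After op 10 (backspace): buf='GB' cursor=0

Answer: GB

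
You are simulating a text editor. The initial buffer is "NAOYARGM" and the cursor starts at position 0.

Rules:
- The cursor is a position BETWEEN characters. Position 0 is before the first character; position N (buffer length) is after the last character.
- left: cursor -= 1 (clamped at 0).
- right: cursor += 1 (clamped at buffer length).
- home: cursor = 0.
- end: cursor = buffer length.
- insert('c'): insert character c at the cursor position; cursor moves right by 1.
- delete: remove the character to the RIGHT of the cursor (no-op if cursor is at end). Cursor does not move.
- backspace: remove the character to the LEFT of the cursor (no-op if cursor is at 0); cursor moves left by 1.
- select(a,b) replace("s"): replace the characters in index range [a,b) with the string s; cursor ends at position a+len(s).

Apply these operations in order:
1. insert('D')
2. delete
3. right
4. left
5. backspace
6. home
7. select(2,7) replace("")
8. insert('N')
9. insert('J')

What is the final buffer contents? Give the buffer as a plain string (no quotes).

Answer: AONJ

Derivation:
After op 1 (insert('D')): buf='DNAOYARGM' cursor=1
After op 2 (delete): buf='DAOYARGM' cursor=1
After op 3 (right): buf='DAOYARGM' cursor=2
After op 4 (left): buf='DAOYARGM' cursor=1
After op 5 (backspace): buf='AOYARGM' cursor=0
After op 6 (home): buf='AOYARGM' cursor=0
After op 7 (select(2,7) replace("")): buf='AO' cursor=2
After op 8 (insert('N')): buf='AON' cursor=3
After op 9 (insert('J')): buf='AONJ' cursor=4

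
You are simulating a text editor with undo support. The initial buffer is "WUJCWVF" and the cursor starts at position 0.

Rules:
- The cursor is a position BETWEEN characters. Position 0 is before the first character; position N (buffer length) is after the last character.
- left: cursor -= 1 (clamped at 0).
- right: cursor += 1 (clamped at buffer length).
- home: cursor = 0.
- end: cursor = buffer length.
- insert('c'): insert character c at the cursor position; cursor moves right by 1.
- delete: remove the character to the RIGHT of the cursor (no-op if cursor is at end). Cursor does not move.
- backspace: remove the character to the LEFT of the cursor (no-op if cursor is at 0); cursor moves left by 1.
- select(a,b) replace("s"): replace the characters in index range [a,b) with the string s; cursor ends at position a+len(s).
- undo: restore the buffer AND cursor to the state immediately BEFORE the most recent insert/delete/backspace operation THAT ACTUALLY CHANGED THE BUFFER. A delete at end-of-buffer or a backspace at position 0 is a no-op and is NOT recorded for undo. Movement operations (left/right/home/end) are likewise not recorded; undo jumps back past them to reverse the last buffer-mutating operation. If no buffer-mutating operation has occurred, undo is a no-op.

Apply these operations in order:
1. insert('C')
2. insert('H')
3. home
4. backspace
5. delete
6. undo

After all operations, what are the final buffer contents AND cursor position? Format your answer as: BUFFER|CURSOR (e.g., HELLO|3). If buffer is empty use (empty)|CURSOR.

After op 1 (insert('C')): buf='CWUJCWVF' cursor=1
After op 2 (insert('H')): buf='CHWUJCWVF' cursor=2
After op 3 (home): buf='CHWUJCWVF' cursor=0
After op 4 (backspace): buf='CHWUJCWVF' cursor=0
After op 5 (delete): buf='HWUJCWVF' cursor=0
After op 6 (undo): buf='CHWUJCWVF' cursor=0

Answer: CHWUJCWVF|0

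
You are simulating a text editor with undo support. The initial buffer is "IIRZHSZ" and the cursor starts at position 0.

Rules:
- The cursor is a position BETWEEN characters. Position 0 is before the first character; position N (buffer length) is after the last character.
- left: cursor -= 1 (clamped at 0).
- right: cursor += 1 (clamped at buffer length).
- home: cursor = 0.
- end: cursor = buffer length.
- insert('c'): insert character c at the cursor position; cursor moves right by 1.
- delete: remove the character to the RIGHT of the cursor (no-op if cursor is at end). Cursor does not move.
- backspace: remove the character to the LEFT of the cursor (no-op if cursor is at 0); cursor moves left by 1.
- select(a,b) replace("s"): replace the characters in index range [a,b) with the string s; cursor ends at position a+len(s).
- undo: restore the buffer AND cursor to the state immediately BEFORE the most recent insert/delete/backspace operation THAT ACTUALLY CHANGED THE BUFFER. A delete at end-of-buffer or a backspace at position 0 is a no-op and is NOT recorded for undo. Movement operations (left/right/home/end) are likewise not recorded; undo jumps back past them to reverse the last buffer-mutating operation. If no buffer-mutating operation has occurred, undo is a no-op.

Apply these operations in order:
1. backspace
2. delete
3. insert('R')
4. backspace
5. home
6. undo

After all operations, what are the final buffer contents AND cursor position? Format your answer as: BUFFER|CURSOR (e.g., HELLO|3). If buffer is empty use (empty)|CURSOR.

After op 1 (backspace): buf='IIRZHSZ' cursor=0
After op 2 (delete): buf='IRZHSZ' cursor=0
After op 3 (insert('R')): buf='RIRZHSZ' cursor=1
After op 4 (backspace): buf='IRZHSZ' cursor=0
After op 5 (home): buf='IRZHSZ' cursor=0
After op 6 (undo): buf='RIRZHSZ' cursor=1

Answer: RIRZHSZ|1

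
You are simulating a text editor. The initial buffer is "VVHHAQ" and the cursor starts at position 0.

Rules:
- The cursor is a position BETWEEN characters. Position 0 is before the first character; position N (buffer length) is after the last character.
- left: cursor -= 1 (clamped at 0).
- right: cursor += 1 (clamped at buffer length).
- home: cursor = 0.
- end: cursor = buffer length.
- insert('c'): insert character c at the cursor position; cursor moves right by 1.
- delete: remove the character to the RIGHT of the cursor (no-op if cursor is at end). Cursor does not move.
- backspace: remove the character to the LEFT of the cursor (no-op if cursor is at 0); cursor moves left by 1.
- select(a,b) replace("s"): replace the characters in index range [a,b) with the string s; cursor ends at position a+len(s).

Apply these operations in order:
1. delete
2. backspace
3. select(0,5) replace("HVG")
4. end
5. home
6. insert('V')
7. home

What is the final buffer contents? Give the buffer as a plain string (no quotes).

Answer: VHVG

Derivation:
After op 1 (delete): buf='VHHAQ' cursor=0
After op 2 (backspace): buf='VHHAQ' cursor=0
After op 3 (select(0,5) replace("HVG")): buf='HVG' cursor=3
After op 4 (end): buf='HVG' cursor=3
After op 5 (home): buf='HVG' cursor=0
After op 6 (insert('V')): buf='VHVG' cursor=1
After op 7 (home): buf='VHVG' cursor=0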